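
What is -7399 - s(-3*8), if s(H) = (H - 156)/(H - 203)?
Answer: -1679753/227 ≈ -7399.8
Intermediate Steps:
s(H) = (-156 + H)/(-203 + H)
-7399 - s(-3*8) = -7399 - (-156 - 3*8)/(-203 - 3*8) = -7399 - (-156 - 24)/(-203 - 24) = -7399 - (-180)/(-227) = -7399 - (-1)*(-180)/227 = -7399 - 1*180/227 = -7399 - 180/227 = -1679753/227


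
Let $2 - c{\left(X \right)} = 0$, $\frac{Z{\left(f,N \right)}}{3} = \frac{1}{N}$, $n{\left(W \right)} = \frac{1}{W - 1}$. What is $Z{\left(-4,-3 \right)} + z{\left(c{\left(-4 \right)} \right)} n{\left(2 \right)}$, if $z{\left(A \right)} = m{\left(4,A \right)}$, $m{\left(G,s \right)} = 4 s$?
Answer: $7$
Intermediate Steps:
$n{\left(W \right)} = \frac{1}{-1 + W}$
$Z{\left(f,N \right)} = \frac{3}{N}$
$c{\left(X \right)} = 2$ ($c{\left(X \right)} = 2 - 0 = 2 + 0 = 2$)
$z{\left(A \right)} = 4 A$
$Z{\left(-4,-3 \right)} + z{\left(c{\left(-4 \right)} \right)} n{\left(2 \right)} = \frac{3}{-3} + \frac{4 \cdot 2}{-1 + 2} = 3 \left(- \frac{1}{3}\right) + \frac{8}{1} = -1 + 8 \cdot 1 = -1 + 8 = 7$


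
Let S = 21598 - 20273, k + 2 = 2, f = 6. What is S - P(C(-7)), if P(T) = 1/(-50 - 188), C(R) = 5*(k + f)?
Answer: 315351/238 ≈ 1325.0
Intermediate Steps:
k = 0 (k = -2 + 2 = 0)
C(R) = 30 (C(R) = 5*(0 + 6) = 5*6 = 30)
P(T) = -1/238 (P(T) = 1/(-238) = -1/238)
S = 1325
S - P(C(-7)) = 1325 - 1*(-1/238) = 1325 + 1/238 = 315351/238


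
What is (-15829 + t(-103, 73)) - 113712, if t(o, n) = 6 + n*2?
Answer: -129389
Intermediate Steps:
t(o, n) = 6 + 2*n
(-15829 + t(-103, 73)) - 113712 = (-15829 + (6 + 2*73)) - 113712 = (-15829 + (6 + 146)) - 113712 = (-15829 + 152) - 113712 = -15677 - 113712 = -129389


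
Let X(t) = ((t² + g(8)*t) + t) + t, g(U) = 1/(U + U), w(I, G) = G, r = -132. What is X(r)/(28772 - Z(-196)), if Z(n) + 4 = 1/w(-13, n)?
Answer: 3361743/5640097 ≈ 0.59604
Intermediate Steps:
Z(n) = -4 + 1/n
g(U) = 1/(2*U)
X(t) = t² + 33*t/16 (X(t) = ((t² + ((½)/8)*t) + t) + t = ((t² + ((½)*(⅛))*t) + t) + t = ((t² + t/16) + t) + t = (t² + 17*t/16) + t = t² + 33*t/16)
X(r)/(28772 - Z(-196)) = ((1/16)*(-132)*(33 + 16*(-132)))/(28772 - (-4 + 1/(-196))) = ((1/16)*(-132)*(33 - 2112))/(28772 - (-4 - 1/196)) = ((1/16)*(-132)*(-2079))/(28772 - 1*(-785/196)) = 68607/(4*(28772 + 785/196)) = 68607/(4*(5640097/196)) = (68607/4)*(196/5640097) = 3361743/5640097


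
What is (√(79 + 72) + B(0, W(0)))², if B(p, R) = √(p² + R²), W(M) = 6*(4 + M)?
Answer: (24 + √151)² ≈ 1316.8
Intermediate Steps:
W(M) = 24 + 6*M
B(p, R) = √(R² + p²)
(√(79 + 72) + B(0, W(0)))² = (√(79 + 72) + √((24 + 6*0)² + 0²))² = (√151 + √((24 + 0)² + 0))² = (√151 + √(24² + 0))² = (√151 + √(576 + 0))² = (√151 + √576)² = (√151 + 24)² = (24 + √151)²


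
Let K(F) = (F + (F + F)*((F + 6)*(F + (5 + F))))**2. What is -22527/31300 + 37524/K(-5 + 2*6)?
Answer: -143621189/200423916 ≈ -0.71659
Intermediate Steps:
K(F) = (F + 2*F*(5 + 2*F)*(6 + F))**2 (K(F) = (F + (2*F)*((6 + F)*(5 + 2*F)))**2 = (F + (2*F)*((5 + 2*F)*(6 + F)))**2 = (F + 2*F*(5 + 2*F)*(6 + F))**2)
-22527/31300 + 37524/K(-5 + 2*6) = -22527/31300 + 37524/(((-5 + 2*6)**2*(61 + 4*(-5 + 2*6)**2 + 34*(-5 + 2*6))**2)) = -22527*1/31300 + 37524/(((-5 + 12)**2*(61 + 4*(-5 + 12)**2 + 34*(-5 + 12))**2)) = -22527/31300 + 37524/((7**2*(61 + 4*7**2 + 34*7)**2)) = -22527/31300 + 37524/((49*(61 + 4*49 + 238)**2)) = -22527/31300 + 37524/((49*(61 + 196 + 238)**2)) = -22527/31300 + 37524/((49*495**2)) = -22527/31300 + 37524/((49*245025)) = -22527/31300 + 37524/12006225 = -22527/31300 + 37524*(1/12006225) = -22527/31300 + 12508/4002075 = -143621189/200423916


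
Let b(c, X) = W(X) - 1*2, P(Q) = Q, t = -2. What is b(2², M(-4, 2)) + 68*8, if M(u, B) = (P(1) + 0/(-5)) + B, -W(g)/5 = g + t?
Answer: 537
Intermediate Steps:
W(g) = 10 - 5*g (W(g) = -5*(g - 2) = -5*(-2 + g) = 10 - 5*g)
M(u, B) = 1 + B (M(u, B) = (1 + 0/(-5)) + B = (1 + 0*(-⅕)) + B = (1 + 0) + B = 1 + B)
b(c, X) = 8 - 5*X (b(c, X) = (10 - 5*X) - 1*2 = (10 - 5*X) - 2 = 8 - 5*X)
b(2², M(-4, 2)) + 68*8 = (8 - 5*(1 + 2)) + 68*8 = (8 - 5*3) + 544 = (8 - 15) + 544 = -7 + 544 = 537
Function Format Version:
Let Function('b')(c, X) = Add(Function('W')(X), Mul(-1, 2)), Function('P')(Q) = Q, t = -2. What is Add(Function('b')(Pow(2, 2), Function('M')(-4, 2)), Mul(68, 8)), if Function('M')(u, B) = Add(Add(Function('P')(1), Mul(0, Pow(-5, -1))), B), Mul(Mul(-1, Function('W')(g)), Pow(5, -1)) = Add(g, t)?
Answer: 537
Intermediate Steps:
Function('W')(g) = Add(10, Mul(-5, g)) (Function('W')(g) = Mul(-5, Add(g, -2)) = Mul(-5, Add(-2, g)) = Add(10, Mul(-5, g)))
Function('M')(u, B) = Add(1, B) (Function('M')(u, B) = Add(Add(1, Mul(0, Pow(-5, -1))), B) = Add(Add(1, Mul(0, Rational(-1, 5))), B) = Add(Add(1, 0), B) = Add(1, B))
Function('b')(c, X) = Add(8, Mul(-5, X)) (Function('b')(c, X) = Add(Add(10, Mul(-5, X)), Mul(-1, 2)) = Add(Add(10, Mul(-5, X)), -2) = Add(8, Mul(-5, X)))
Add(Function('b')(Pow(2, 2), Function('M')(-4, 2)), Mul(68, 8)) = Add(Add(8, Mul(-5, Add(1, 2))), Mul(68, 8)) = Add(Add(8, Mul(-5, 3)), 544) = Add(Add(8, -15), 544) = Add(-7, 544) = 537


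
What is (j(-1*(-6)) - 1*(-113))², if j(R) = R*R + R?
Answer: 24025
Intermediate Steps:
j(R) = R + R² (j(R) = R² + R = R + R²)
(j(-1*(-6)) - 1*(-113))² = ((-1*(-6))*(1 - 1*(-6)) - 1*(-113))² = (6*(1 + 6) + 113)² = (6*7 + 113)² = (42 + 113)² = 155² = 24025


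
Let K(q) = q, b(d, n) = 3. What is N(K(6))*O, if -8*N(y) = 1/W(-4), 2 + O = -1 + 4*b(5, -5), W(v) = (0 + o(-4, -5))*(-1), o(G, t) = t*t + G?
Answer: 3/56 ≈ 0.053571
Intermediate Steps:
o(G, t) = G + t**2 (o(G, t) = t**2 + G = G + t**2)
W(v) = -21 (W(v) = (0 + (-4 + (-5)**2))*(-1) = (0 + (-4 + 25))*(-1) = (0 + 21)*(-1) = 21*(-1) = -21)
O = 9 (O = -2 + (-1 + 4*3) = -2 + (-1 + 12) = -2 + 11 = 9)
N(y) = 1/168 (N(y) = -1/8/(-21) = -1/8*(-1/21) = 1/168)
N(K(6))*O = (1/168)*9 = 3/56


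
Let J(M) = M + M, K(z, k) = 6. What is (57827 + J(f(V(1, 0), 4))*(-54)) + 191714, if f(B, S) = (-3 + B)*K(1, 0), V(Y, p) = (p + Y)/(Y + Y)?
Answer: 251161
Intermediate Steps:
V(Y, p) = (Y + p)/(2*Y) (V(Y, p) = (Y + p)/((2*Y)) = (Y + p)*(1/(2*Y)) = (Y + p)/(2*Y))
f(B, S) = -18 + 6*B (f(B, S) = (-3 + B)*6 = -18 + 6*B)
J(M) = 2*M
(57827 + J(f(V(1, 0), 4))*(-54)) + 191714 = (57827 + (2*(-18 + 6*((½)*(1 + 0)/1)))*(-54)) + 191714 = (57827 + (2*(-18 + 6*((½)*1*1)))*(-54)) + 191714 = (57827 + (2*(-18 + 6*(½)))*(-54)) + 191714 = (57827 + (2*(-18 + 3))*(-54)) + 191714 = (57827 + (2*(-15))*(-54)) + 191714 = (57827 - 30*(-54)) + 191714 = (57827 + 1620) + 191714 = 59447 + 191714 = 251161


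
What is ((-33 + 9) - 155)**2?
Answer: 32041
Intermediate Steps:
((-33 + 9) - 155)**2 = (-24 - 155)**2 = (-179)**2 = 32041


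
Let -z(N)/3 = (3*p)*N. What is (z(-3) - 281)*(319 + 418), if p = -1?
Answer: -226996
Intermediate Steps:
z(N) = 9*N (z(N) = -3*3*(-1)*N = -(-9)*N = 9*N)
(z(-3) - 281)*(319 + 418) = (9*(-3) - 281)*(319 + 418) = (-27 - 281)*737 = -308*737 = -226996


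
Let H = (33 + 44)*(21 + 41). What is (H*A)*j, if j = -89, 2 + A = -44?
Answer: 19544756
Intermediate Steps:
A = -46 (A = -2 - 44 = -46)
H = 4774 (H = 77*62 = 4774)
(H*A)*j = (4774*(-46))*(-89) = -219604*(-89) = 19544756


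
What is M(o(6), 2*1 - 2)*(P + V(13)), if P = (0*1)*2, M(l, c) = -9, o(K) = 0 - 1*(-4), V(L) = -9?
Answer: 81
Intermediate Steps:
o(K) = 4 (o(K) = 0 + 4 = 4)
P = 0 (P = 0*2 = 0)
M(o(6), 2*1 - 2)*(P + V(13)) = -9*(0 - 9) = -9*(-9) = 81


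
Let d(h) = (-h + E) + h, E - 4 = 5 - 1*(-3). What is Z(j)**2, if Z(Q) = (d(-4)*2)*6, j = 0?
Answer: 20736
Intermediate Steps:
E = 12 (E = 4 + (5 - 1*(-3)) = 4 + (5 + 3) = 4 + 8 = 12)
d(h) = 12 (d(h) = (-h + 12) + h = (12 - h) + h = 12)
Z(Q) = 144 (Z(Q) = (12*2)*6 = 24*6 = 144)
Z(j)**2 = 144**2 = 20736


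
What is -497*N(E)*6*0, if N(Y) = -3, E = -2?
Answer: 0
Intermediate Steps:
-497*N(E)*6*0 = -497*(-3*6)*0 = -(-8946)*0 = -497*0 = 0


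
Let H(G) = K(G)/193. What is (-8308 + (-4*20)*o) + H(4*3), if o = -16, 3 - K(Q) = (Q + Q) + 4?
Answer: -1356429/193 ≈ -7028.1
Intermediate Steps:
K(Q) = -1 - 2*Q (K(Q) = 3 - ((Q + Q) + 4) = 3 - (2*Q + 4) = 3 - (4 + 2*Q) = 3 + (-4 - 2*Q) = -1 - 2*Q)
H(G) = -1/193 - 2*G/193 (H(G) = (-1 - 2*G)/193 = (-1 - 2*G)*(1/193) = -1/193 - 2*G/193)
(-8308 + (-4*20)*o) + H(4*3) = (-8308 - 4*20*(-16)) + (-1/193 - 8*3/193) = (-8308 - 80*(-16)) + (-1/193 - 2/193*12) = (-8308 + 1280) + (-1/193 - 24/193) = -7028 - 25/193 = -1356429/193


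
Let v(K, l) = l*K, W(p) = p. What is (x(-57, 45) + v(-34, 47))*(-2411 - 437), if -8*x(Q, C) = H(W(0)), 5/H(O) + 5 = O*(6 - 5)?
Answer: 4550748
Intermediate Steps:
v(K, l) = K*l
H(O) = 5/(-5 + O) (H(O) = 5/(-5 + O*(6 - 5)) = 5/(-5 + O*1) = 5/(-5 + O))
x(Q, C) = 1/8 (x(Q, C) = -5/(8*(-5 + 0)) = -5/(8*(-5)) = -5*(-1)/(8*5) = -1/8*(-1) = 1/8)
(x(-57, 45) + v(-34, 47))*(-2411 - 437) = (1/8 - 34*47)*(-2411 - 437) = (1/8 - 1598)*(-2848) = -12783/8*(-2848) = 4550748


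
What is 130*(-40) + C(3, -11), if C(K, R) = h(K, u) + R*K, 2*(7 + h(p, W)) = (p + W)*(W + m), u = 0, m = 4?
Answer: -5234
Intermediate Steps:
h(p, W) = -7 + (4 + W)*(W + p)/2 (h(p, W) = -7 + ((p + W)*(W + 4))/2 = -7 + ((W + p)*(4 + W))/2 = -7 + ((4 + W)*(W + p))/2 = -7 + (4 + W)*(W + p)/2)
C(K, R) = -7 + 2*K + K*R (C(K, R) = (-7 + (½)*0² + 2*0 + 2*K + (½)*0*K) + R*K = (-7 + (½)*0 + 0 + 2*K + 0) + K*R = (-7 + 0 + 0 + 2*K + 0) + K*R = (-7 + 2*K) + K*R = -7 + 2*K + K*R)
130*(-40) + C(3, -11) = 130*(-40) + (-7 + 2*3 + 3*(-11)) = -5200 + (-7 + 6 - 33) = -5200 - 34 = -5234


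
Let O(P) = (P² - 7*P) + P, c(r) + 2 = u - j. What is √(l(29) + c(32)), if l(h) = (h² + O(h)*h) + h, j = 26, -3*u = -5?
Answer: 4*√11355/3 ≈ 142.08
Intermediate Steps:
u = 5/3 (u = -⅓*(-5) = 5/3 ≈ 1.6667)
c(r) = -79/3 (c(r) = -2 + (5/3 - 1*26) = -2 + (5/3 - 26) = -2 - 73/3 = -79/3)
O(P) = P² - 6*P
l(h) = h + h² + h²*(-6 + h) (l(h) = (h² + (h*(-6 + h))*h) + h = (h² + h²*(-6 + h)) + h = h + h² + h²*(-6 + h))
√(l(29) + c(32)) = √(29*(1 + 29 + 29*(-6 + 29)) - 79/3) = √(29*(1 + 29 + 29*23) - 79/3) = √(29*(1 + 29 + 667) - 79/3) = √(29*697 - 79/3) = √(20213 - 79/3) = √(60560/3) = 4*√11355/3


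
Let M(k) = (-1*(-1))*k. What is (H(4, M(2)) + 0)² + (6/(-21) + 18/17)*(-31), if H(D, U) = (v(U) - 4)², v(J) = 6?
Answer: -948/119 ≈ -7.9664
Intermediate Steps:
M(k) = k (M(k) = 1*k = k)
H(D, U) = 4 (H(D, U) = (6 - 4)² = 2² = 4)
(H(4, M(2)) + 0)² + (6/(-21) + 18/17)*(-31) = (4 + 0)² + (6/(-21) + 18/17)*(-31) = 4² + (6*(-1/21) + 18*(1/17))*(-31) = 16 + (-2/7 + 18/17)*(-31) = 16 + (92/119)*(-31) = 16 - 2852/119 = -948/119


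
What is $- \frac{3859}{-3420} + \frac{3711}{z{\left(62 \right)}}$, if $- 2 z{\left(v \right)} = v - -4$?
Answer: $- \frac{4188091}{37620} \approx -111.33$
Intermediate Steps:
$z{\left(v \right)} = -2 - \frac{v}{2}$ ($z{\left(v \right)} = - \frac{v - -4}{2} = - \frac{v + 4}{2} = - \frac{4 + v}{2} = -2 - \frac{v}{2}$)
$- \frac{3859}{-3420} + \frac{3711}{z{\left(62 \right)}} = - \frac{3859}{-3420} + \frac{3711}{-2 - 31} = \left(-3859\right) \left(- \frac{1}{3420}\right) + \frac{3711}{-2 - 31} = \frac{3859}{3420} + \frac{3711}{-33} = \frac{3859}{3420} + 3711 \left(- \frac{1}{33}\right) = \frac{3859}{3420} - \frac{1237}{11} = - \frac{4188091}{37620}$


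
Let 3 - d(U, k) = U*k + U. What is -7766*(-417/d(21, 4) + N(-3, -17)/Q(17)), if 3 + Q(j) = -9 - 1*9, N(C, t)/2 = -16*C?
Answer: 446545/119 ≈ 3752.5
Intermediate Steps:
N(C, t) = -32*C (N(C, t) = 2*(-16*C) = -32*C)
Q(j) = -21 (Q(j) = -3 + (-9 - 1*9) = -3 + (-9 - 9) = -3 - 18 = -21)
d(U, k) = 3 - U - U*k (d(U, k) = 3 - (U*k + U) = 3 - (U + U*k) = 3 + (-U - U*k) = 3 - U - U*k)
-7766*(-417/d(21, 4) + N(-3, -17)/Q(17)) = -7766*(-417/(3 - 1*21 - 1*21*4) - 32*(-3)/(-21)) = -7766*(-417/(3 - 21 - 84) + 96*(-1/21)) = -7766*(-417/(-102) - 32/7) = -7766*(-417*(-1/102) - 32/7) = -7766*(139/34 - 32/7) = -7766*(-115/238) = 446545/119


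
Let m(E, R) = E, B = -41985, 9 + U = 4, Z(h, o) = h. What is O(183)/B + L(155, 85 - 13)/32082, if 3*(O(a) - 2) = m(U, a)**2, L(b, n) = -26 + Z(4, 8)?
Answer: -627592/673481385 ≈ -0.00093186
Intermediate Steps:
U = -5 (U = -9 + 4 = -5)
L(b, n) = -22 (L(b, n) = -26 + 4 = -22)
O(a) = 31/3 (O(a) = 2 + (1/3)*(-5)**2 = 2 + (1/3)*25 = 2 + 25/3 = 31/3)
O(183)/B + L(155, 85 - 13)/32082 = (31/3)/(-41985) - 22/32082 = (31/3)*(-1/41985) - 22*1/32082 = -31/125955 - 11/16041 = -627592/673481385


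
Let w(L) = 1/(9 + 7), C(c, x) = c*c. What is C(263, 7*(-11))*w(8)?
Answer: 69169/16 ≈ 4323.1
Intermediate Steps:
C(c, x) = c²
w(L) = 1/16
C(263, 7*(-11))*w(8) = 263²*(1/16) = 69169*(1/16) = 69169/16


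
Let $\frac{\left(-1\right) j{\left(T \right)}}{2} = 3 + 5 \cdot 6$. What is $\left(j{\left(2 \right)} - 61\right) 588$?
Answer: $-74676$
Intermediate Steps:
$j{\left(T \right)} = -66$ ($j{\left(T \right)} = - 2 \left(3 + 5 \cdot 6\right) = - 2 \left(3 + 30\right) = \left(-2\right) 33 = -66$)
$\left(j{\left(2 \right)} - 61\right) 588 = \left(-66 - 61\right) 588 = \left(-127\right) 588 = -74676$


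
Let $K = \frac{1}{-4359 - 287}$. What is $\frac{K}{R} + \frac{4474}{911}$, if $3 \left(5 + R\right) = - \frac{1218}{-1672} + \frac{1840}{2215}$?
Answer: $\frac{51735133319612}{10534252439605} \approx 4.9111$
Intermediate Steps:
$R = - \frac{4977785}{1111044}$ ($R = -5 + \frac{- \frac{1218}{-1672} + \frac{1840}{2215}}{3} = -5 + \frac{\left(-1218\right) \left(- \frac{1}{1672}\right) + 1840 \cdot \frac{1}{2215}}{3} = -5 + \frac{\frac{609}{836} + \frac{368}{443}}{3} = -5 + \frac{1}{3} \cdot \frac{577435}{370348} = -5 + \frac{577435}{1111044} = - \frac{4977785}{1111044} \approx -4.4803$)
$K = - \frac{1}{4646}$ ($K = \frac{1}{-4646} = - \frac{1}{4646} \approx -0.00021524$)
$\frac{K}{R} + \frac{4474}{911} = - \frac{1}{4646 \left(- \frac{4977785}{1111044}\right)} + \frac{4474}{911} = \left(- \frac{1}{4646}\right) \left(- \frac{1111044}{4977785}\right) + 4474 \cdot \frac{1}{911} = \frac{555522}{11563394555} + \frac{4474}{911} = \frac{51735133319612}{10534252439605}$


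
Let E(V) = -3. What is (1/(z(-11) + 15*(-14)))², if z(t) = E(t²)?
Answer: 1/45369 ≈ 2.2041e-5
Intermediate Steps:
z(t) = -3
(1/(z(-11) + 15*(-14)))² = (1/(-3 + 15*(-14)))² = (1/(-3 - 210))² = (1/(-213))² = (-1/213)² = 1/45369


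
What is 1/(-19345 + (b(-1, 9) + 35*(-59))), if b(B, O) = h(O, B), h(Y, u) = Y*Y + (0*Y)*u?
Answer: -1/21329 ≈ -4.6885e-5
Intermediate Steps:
h(Y, u) = Y² (h(Y, u) = Y² + 0*u = Y² + 0 = Y²)
b(B, O) = O²
1/(-19345 + (b(-1, 9) + 35*(-59))) = 1/(-19345 + (9² + 35*(-59))) = 1/(-19345 + (81 - 2065)) = 1/(-19345 - 1984) = 1/(-21329) = -1/21329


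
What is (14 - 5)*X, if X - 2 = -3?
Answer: -9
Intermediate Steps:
X = -1 (X = 2 - 3 = -1)
(14 - 5)*X = (14 - 5)*(-1) = 9*(-1) = -9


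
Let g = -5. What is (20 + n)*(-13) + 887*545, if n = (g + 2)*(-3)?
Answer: 483038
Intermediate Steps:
n = 9 (n = (-5 + 2)*(-3) = -3*(-3) = 9)
(20 + n)*(-13) + 887*545 = (20 + 9)*(-13) + 887*545 = 29*(-13) + 483415 = -377 + 483415 = 483038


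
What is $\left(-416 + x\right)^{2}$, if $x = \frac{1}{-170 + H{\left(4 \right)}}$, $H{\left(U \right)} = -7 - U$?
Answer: $\frac{5669638209}{32761} \approx 1.7306 \cdot 10^{5}$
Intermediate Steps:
$x = - \frac{1}{181}$ ($x = \frac{1}{-170 - 11} = \frac{1}{-181} = - \frac{1}{181} \approx -0.0055249$)
$\left(-416 + x\right)^{2} = \left(-416 - \frac{1}{181}\right)^{2} = \left(- \frac{75297}{181}\right)^{2} = \frac{5669638209}{32761}$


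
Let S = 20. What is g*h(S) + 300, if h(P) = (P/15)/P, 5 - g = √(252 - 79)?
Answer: 901/3 - √173/15 ≈ 299.46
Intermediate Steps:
g = 5 - √173 (g = 5 - √(252 - 79) = 5 - √173 ≈ -8.1530)
h(P) = 1/15 (h(P) = (P*(1/15))/P = (P/15)/P = 1/15)
g*h(S) + 300 = (5 - √173)*(1/15) + 300 = (⅓ - √173/15) + 300 = 901/3 - √173/15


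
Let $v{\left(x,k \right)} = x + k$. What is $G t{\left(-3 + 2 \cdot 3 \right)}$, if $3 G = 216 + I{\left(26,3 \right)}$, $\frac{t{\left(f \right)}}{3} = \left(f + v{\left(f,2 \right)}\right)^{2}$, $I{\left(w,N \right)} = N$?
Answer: $14016$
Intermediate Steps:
$v{\left(x,k \right)} = k + x$
$t{\left(f \right)} = 3 \left(2 + 2 f\right)^{2}$ ($t{\left(f \right)} = 3 \left(f + \left(2 + f\right)\right)^{2} = 3 \left(2 + 2 f\right)^{2}$)
$G = 73$ ($G = \frac{216 + 3}{3} = \frac{1}{3} \cdot 219 = 73$)
$G t{\left(-3 + 2 \cdot 3 \right)} = 73 \cdot 12 \left(1 + \left(-3 + 2 \cdot 3\right)\right)^{2} = 73 \cdot 12 \left(1 + \left(-3 + 6\right)\right)^{2} = 73 \cdot 12 \left(1 + 3\right)^{2} = 73 \cdot 12 \cdot 4^{2} = 73 \cdot 12 \cdot 16 = 73 \cdot 192 = 14016$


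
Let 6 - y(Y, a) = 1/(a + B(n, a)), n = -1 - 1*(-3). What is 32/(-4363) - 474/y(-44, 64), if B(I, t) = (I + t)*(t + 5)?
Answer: -9551196940/120885641 ≈ -79.010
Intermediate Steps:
n = 2 (n = -1 + 3 = 2)
B(I, t) = (5 + t)*(I + t) (B(I, t) = (I + t)*(5 + t) = (5 + t)*(I + t))
y(Y, a) = 6 - 1/(10 + a² + 8*a) (y(Y, a) = 6 - 1/(a + (a² + 5*2 + 5*a + 2*a)) = 6 - 1/(a + (a² + 10 + 5*a + 2*a)) = 6 - 1/(a + (10 + a² + 7*a)) = 6 - 1/(10 + a² + 8*a))
32/(-4363) - 474/y(-44, 64) = 32/(-4363) - 474*(10 + 64² + 8*64)/(59 + 6*64² + 48*64) = 32*(-1/4363) - 474*(10 + 4096 + 512)/(59 + 6*4096 + 3072) = -32/4363 - 474*4618/(59 + 24576 + 3072) = -32/4363 - 474/((1/4618)*27707) = -32/4363 - 474/27707/4618 = -32/4363 - 474*4618/27707 = -32/4363 - 2188932/27707 = -9551196940/120885641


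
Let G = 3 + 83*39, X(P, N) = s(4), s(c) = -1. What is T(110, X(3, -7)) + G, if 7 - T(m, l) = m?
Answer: 3137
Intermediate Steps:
X(P, N) = -1
T(m, l) = 7 - m
G = 3240 (G = 3 + 3237 = 3240)
T(110, X(3, -7)) + G = (7 - 1*110) + 3240 = (7 - 110) + 3240 = -103 + 3240 = 3137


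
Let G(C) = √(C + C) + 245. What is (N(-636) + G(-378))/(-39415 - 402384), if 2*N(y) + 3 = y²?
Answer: -404983/883598 - 6*I*√21/441799 ≈ -0.45833 - 6.2235e-5*I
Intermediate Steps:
N(y) = -3/2 + y²/2
G(C) = 245 + √2*√C (G(C) = √(2*C) + 245 = √2*√C + 245 = 245 + √2*√C)
(N(-636) + G(-378))/(-39415 - 402384) = ((-3/2 + (½)*(-636)²) + (245 + √2*√(-378)))/(-39415 - 402384) = ((-3/2 + (½)*404496) + (245 + √2*(3*I*√42)))/(-441799) = ((-3/2 + 202248) + (245 + 6*I*√21))*(-1/441799) = (404493/2 + (245 + 6*I*√21))*(-1/441799) = (404983/2 + 6*I*√21)*(-1/441799) = -404983/883598 - 6*I*√21/441799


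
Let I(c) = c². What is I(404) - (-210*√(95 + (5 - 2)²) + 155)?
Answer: 163061 + 420*√26 ≈ 1.6520e+5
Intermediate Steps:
I(404) - (-210*√(95 + (5 - 2)²) + 155) = 404² - (-210*√(95 + (5 - 2)²) + 155) = 163216 - (-210*√(95 + 3²) + 155) = 163216 - (-210*√(95 + 9) + 155) = 163216 - (-420*√26 + 155) = 163216 - (155 - 420*√26) = 163216 + (-155 + 420*√26) = 163061 + 420*√26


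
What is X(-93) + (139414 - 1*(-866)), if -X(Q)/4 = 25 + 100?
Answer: 139780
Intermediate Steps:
X(Q) = -500 (X(Q) = -4*(25 + 100) = -4*125 = -500)
X(-93) + (139414 - 1*(-866)) = -500 + (139414 - 1*(-866)) = -500 + (139414 + 866) = -500 + 140280 = 139780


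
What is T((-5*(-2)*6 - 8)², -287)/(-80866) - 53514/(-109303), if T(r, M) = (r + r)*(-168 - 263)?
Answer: 129548071034/4419448199 ≈ 29.313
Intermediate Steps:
T(r, M) = -862*r (T(r, M) = (2*r)*(-431) = -862*r)
T((-5*(-2)*6 - 8)², -287)/(-80866) - 53514/(-109303) = -862*(-5*(-2)*6 - 8)²/(-80866) - 53514/(-109303) = -862*(10*6 - 8)²*(-1/80866) - 53514*(-1/109303) = -862*(60 - 8)²*(-1/80866) + 53514/109303 = -862*52²*(-1/80866) + 53514/109303 = -862*2704*(-1/80866) + 53514/109303 = -2330848*(-1/80866) + 53514/109303 = 1165424/40433 + 53514/109303 = 129548071034/4419448199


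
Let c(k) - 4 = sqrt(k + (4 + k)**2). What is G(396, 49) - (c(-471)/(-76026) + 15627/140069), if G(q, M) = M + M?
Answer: 521201654893/5324442897 + sqrt(217618)/76026 ≈ 97.895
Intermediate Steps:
c(k) = 4 + sqrt(k + (4 + k)**2)
G(q, M) = 2*M
G(396, 49) - (c(-471)/(-76026) + 15627/140069) = 2*49 - ((4 + sqrt(-471 + (4 - 471)**2))/(-76026) + 15627/140069) = 98 - ((4 + sqrt(-471 + (-467)**2))*(-1/76026) + 15627*(1/140069)) = 98 - ((4 + sqrt(-471 + 218089))*(-1/76026) + 15627/140069) = 98 - ((4 + sqrt(217618))*(-1/76026) + 15627/140069) = 98 - ((-2/38013 - sqrt(217618)/76026) + 15627/140069) = 98 - (593749013/5324442897 - sqrt(217618)/76026) = 98 + (-593749013/5324442897 + sqrt(217618)/76026) = 521201654893/5324442897 + sqrt(217618)/76026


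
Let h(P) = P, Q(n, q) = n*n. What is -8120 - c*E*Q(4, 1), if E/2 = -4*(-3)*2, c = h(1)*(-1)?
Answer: -7352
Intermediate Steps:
Q(n, q) = n²
c = -1 (c = 1*(-1) = -1)
E = 48 (E = 2*(-4*(-3)*2) = 2*(12*2) = 2*24 = 48)
-8120 - c*E*Q(4, 1) = -8120 - (-1*48)*4² = -8120 - (-48)*16 = -8120 - 1*(-768) = -8120 + 768 = -7352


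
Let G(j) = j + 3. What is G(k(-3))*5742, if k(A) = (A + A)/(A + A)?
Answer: 22968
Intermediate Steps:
k(A) = 1 (k(A) = (2*A)/((2*A)) = (2*A)*(1/(2*A)) = 1)
G(j) = 3 + j
G(k(-3))*5742 = (3 + 1)*5742 = 4*5742 = 22968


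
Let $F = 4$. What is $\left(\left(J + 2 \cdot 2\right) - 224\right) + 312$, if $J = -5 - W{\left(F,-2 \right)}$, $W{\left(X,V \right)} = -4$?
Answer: $91$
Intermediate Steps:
$J = -1$ ($J = -5 - -4 = -5 + 4 = -1$)
$\left(\left(J + 2 \cdot 2\right) - 224\right) + 312 = \left(\left(-1 + 2 \cdot 2\right) - 224\right) + 312 = \left(\left(-1 + 4\right) - 224\right) + 312 = \left(3 - 224\right) + 312 = -221 + 312 = 91$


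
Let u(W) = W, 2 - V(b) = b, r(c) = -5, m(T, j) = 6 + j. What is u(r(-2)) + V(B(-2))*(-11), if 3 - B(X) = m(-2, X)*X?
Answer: 94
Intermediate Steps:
B(X) = 3 - X*(6 + X) (B(X) = 3 - (6 + X)*X = 3 - X*(6 + X))
V(b) = 2 - b
u(r(-2)) + V(B(-2))*(-11) = -5 + (2 - (3 - 1*(-2)*(6 - 2)))*(-11) = -5 + (2 - (3 - 1*(-2)*4))*(-11) = -5 + (2 - (3 + 8))*(-11) = -5 + (2 - 1*11)*(-11) = -5 + (2 - 11)*(-11) = -5 - 9*(-11) = -5 + 99 = 94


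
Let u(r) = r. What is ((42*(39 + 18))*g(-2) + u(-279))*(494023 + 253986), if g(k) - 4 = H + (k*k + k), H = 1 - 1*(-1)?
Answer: 14117173857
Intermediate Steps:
H = 2 (H = 1 + 1 = 2)
g(k) = 6 + k + k² (g(k) = 4 + (2 + (k*k + k)) = 4 + (2 + (k² + k)) = 4 + (2 + (k + k²)) = 4 + (2 + k + k²) = 6 + k + k²)
((42*(39 + 18))*g(-2) + u(-279))*(494023 + 253986) = ((42*(39 + 18))*(6 - 2 + (-2)²) - 279)*(494023 + 253986) = ((42*57)*(6 - 2 + 4) - 279)*748009 = (2394*8 - 279)*748009 = (19152 - 279)*748009 = 18873*748009 = 14117173857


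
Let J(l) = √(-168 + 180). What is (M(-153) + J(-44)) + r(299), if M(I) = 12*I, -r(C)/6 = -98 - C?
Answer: 546 + 2*√3 ≈ 549.46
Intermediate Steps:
r(C) = 588 + 6*C (r(C) = -6*(-98 - C) = 588 + 6*C)
J(l) = 2*√3 (J(l) = √12 = 2*√3)
(M(-153) + J(-44)) + r(299) = (12*(-153) + 2*√3) + (588 + 6*299) = (-1836 + 2*√3) + (588 + 1794) = (-1836 + 2*√3) + 2382 = 546 + 2*√3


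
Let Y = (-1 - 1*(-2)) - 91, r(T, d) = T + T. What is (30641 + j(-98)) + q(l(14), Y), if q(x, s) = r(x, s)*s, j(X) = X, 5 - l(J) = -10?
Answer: 27843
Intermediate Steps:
r(T, d) = 2*T
l(J) = 15 (l(J) = 5 - 1*(-10) = 5 + 10 = 15)
Y = -90 (Y = (-1 + 2) - 91 = 1 - 91 = -90)
q(x, s) = 2*s*x (q(x, s) = (2*x)*s = 2*s*x)
(30641 + j(-98)) + q(l(14), Y) = (30641 - 98) + 2*(-90)*15 = 30543 - 2700 = 27843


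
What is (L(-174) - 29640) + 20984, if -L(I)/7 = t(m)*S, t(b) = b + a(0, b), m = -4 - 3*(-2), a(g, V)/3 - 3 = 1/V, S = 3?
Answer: -17837/2 ≈ -8918.5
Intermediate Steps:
a(g, V) = 9 + 3/V
m = 2 (m = -4 + 6 = 2)
t(b) = 9 + b + 3/b (t(b) = b + (9 + 3/b) = 9 + b + 3/b)
L(I) = -525/2 (L(I) = -7*(9 + 2 + 3/2)*3 = -175*3/2 = -7*75/2 = -525/2)
(L(-174) - 29640) + 20984 = (-525/2 - 29640) + 20984 = -59805/2 + 20984 = -17837/2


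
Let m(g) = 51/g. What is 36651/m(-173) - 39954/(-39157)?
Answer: -82759245719/665669 ≈ -1.2432e+5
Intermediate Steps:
36651/m(-173) - 39954/(-39157) = 36651/((51/(-173))) - 39954/(-39157) = 36651/((51*(-1/173))) - 39954*(-1/39157) = 36651/(-51/173) + 39954/39157 = 36651*(-173/51) + 39954/39157 = -2113541/17 + 39954/39157 = -82759245719/665669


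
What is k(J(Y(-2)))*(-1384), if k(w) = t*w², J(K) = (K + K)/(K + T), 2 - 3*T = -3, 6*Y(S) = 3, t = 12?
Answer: -597888/169 ≈ -3537.8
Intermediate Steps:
Y(S) = ½ (Y(S) = (⅙)*3 = ½)
T = 5/3 (T = ⅔ - ⅓*(-3) = ⅔ + 1 = 5/3 ≈ 1.6667)
J(K) = 2*K/(5/3 + K) (J(K) = (K + K)/(K + 5/3) = (2*K)/(5/3 + K) = 2*K/(5/3 + K))
k(w) = 12*w²
k(J(Y(-2)))*(-1384) = (12*(6*(½)/(5 + 3*(½)))²)*(-1384) = (12*(6*(½)/(5 + 3/2))²)*(-1384) = (12*(6*(½)/(13/2))²)*(-1384) = (12*(6*(½)*(2/13))²)*(-1384) = (12*(6/13)²)*(-1384) = (12*(36/169))*(-1384) = (432/169)*(-1384) = -597888/169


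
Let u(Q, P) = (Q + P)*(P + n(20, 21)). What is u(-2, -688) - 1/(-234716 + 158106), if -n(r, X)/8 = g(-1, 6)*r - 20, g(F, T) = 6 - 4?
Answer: 44826043201/76610 ≈ 5.8512e+5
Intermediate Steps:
g(F, T) = 2
n(r, X) = 160 - 16*r (n(r, X) = -8*(2*r - 20) = -8*(-20 + 2*r) = 160 - 16*r)
u(Q, P) = (-160 + P)*(P + Q) (u(Q, P) = (Q + P)*(P + (160 - 16*20)) = (P + Q)*(P + (160 - 320)) = (P + Q)*(P - 160) = (P + Q)*(-160 + P) = (-160 + P)*(P + Q))
u(-2, -688) - 1/(-234716 + 158106) = ((-688)² - 160*(-688) - 160*(-2) - 688*(-2)) - 1/(-234716 + 158106) = (473344 + 110080 + 320 + 1376) - 1/(-76610) = 585120 - 1*(-1/76610) = 585120 + 1/76610 = 44826043201/76610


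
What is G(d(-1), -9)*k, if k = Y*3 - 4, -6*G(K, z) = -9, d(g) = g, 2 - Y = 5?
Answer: -39/2 ≈ -19.500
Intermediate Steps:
Y = -3 (Y = 2 - 1*5 = 2 - 5 = -3)
G(K, z) = 3/2 (G(K, z) = -1/6*(-9) = 3/2)
k = -13 (k = -3*3 - 4 = -9 - 4 = -13)
G(d(-1), -9)*k = (3/2)*(-13) = -39/2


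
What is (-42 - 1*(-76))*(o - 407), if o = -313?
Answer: -24480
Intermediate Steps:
(-42 - 1*(-76))*(o - 407) = (-42 - 1*(-76))*(-313 - 407) = (-42 + 76)*(-720) = 34*(-720) = -24480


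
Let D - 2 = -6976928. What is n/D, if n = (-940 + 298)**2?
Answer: -22898/387607 ≈ -0.059075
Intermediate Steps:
D = -6976926 (D = 2 - 6976928 = -6976926)
n = 412164 (n = (-642)**2 = 412164)
n/D = 412164/(-6976926) = 412164*(-1/6976926) = -22898/387607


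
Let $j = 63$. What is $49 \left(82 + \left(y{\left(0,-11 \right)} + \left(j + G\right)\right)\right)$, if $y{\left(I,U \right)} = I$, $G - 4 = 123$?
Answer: $13328$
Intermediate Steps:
$G = 127$ ($G = 4 + 123 = 127$)
$49 \left(82 + \left(y{\left(0,-11 \right)} + \left(j + G\right)\right)\right) = 49 \left(82 + \left(0 + \left(63 + 127\right)\right)\right) = 49 \left(82 + \left(0 + 190\right)\right) = 49 \left(82 + 190\right) = 49 \cdot 272 = 13328$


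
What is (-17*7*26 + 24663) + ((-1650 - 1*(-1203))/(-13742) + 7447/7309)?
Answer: 2166501959979/100440278 ≈ 21570.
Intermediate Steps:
(-17*7*26 + 24663) + ((-1650 - 1*(-1203))/(-13742) + 7447/7309) = (-119*26 + 24663) + ((-1650 + 1203)*(-1/13742) + 7447*(1/7309)) = (-3094 + 24663) + (-447*(-1/13742) + 7447/7309) = 21569 + (447/13742 + 7447/7309) = 21569 + 105603797/100440278 = 2166501959979/100440278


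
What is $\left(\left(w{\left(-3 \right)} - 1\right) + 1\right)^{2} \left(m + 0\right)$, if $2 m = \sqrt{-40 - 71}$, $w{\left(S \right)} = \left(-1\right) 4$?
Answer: $8 i \sqrt{111} \approx 84.285 i$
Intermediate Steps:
$w{\left(S \right)} = -4$
$m = \frac{i \sqrt{111}}{2}$ ($m = \frac{\sqrt{-40 - 71}}{2} = \frac{\sqrt{-111}}{2} = \frac{i \sqrt{111}}{2} \approx 5.2678 i$)
$\left(\left(w{\left(-3 \right)} - 1\right) + 1\right)^{2} \left(m + 0\right) = \left(\left(-4 - 1\right) + 1\right)^{2} \left(\frac{i \sqrt{111}}{2} + 0\right) = \left(-5 + 1\right)^{2} \frac{i \sqrt{111}}{2} = \left(-4\right)^{2} \frac{i \sqrt{111}}{2} = 16 \frac{i \sqrt{111}}{2} = 8 i \sqrt{111}$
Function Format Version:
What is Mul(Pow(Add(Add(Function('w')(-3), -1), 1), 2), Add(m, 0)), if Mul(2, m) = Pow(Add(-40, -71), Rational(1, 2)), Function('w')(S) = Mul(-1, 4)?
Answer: Mul(8, I, Pow(111, Rational(1, 2))) ≈ Mul(84.285, I)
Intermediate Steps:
Function('w')(S) = -4
m = Mul(Rational(1, 2), I, Pow(111, Rational(1, 2))) (m = Mul(Rational(1, 2), Pow(Add(-40, -71), Rational(1, 2))) = Mul(Rational(1, 2), Pow(-111, Rational(1, 2))) = Mul(Rational(1, 2), Mul(I, Pow(111, Rational(1, 2)))) = Mul(Rational(1, 2), I, Pow(111, Rational(1, 2))) ≈ Mul(5.2678, I))
Mul(Pow(Add(Add(Function('w')(-3), -1), 1), 2), Add(m, 0)) = Mul(Pow(Add(Add(-4, -1), 1), 2), Add(Mul(Rational(1, 2), I, Pow(111, Rational(1, 2))), 0)) = Mul(Pow(Add(-5, 1), 2), Mul(Rational(1, 2), I, Pow(111, Rational(1, 2)))) = Mul(Pow(-4, 2), Mul(Rational(1, 2), I, Pow(111, Rational(1, 2)))) = Mul(16, Mul(Rational(1, 2), I, Pow(111, Rational(1, 2)))) = Mul(8, I, Pow(111, Rational(1, 2)))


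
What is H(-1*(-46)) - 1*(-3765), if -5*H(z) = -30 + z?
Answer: 18809/5 ≈ 3761.8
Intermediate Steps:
H(z) = 6 - z/5 (H(z) = -(-30 + z)/5 = 6 - z/5)
H(-1*(-46)) - 1*(-3765) = (6 - (-1)*(-46)/5) - 1*(-3765) = (6 - ⅕*46) + 3765 = (6 - 46/5) + 3765 = -16/5 + 3765 = 18809/5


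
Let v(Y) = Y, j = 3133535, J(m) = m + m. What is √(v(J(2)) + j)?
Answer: 3*√348171 ≈ 1770.2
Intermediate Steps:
J(m) = 2*m
√(v(J(2)) + j) = √(2*2 + 3133535) = √(4 + 3133535) = √3133539 = 3*√348171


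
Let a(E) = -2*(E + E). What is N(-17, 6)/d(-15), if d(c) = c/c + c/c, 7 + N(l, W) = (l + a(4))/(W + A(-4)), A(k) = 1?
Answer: -41/7 ≈ -5.8571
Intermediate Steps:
a(E) = -4*E
N(l, W) = -7 + (-16 + l)/(1 + W) (N(l, W) = -7 + (l - 4*4)/(W + 1) = -7 + (l - 16)/(1 + W) = -7 + (-16 + l)/(1 + W))
d(c) = 2 (d(c) = 1 + 1 = 2)
N(-17, 6)/d(-15) = ((-23 - 17 - 7*6)/(1 + 6))/2 = ((-23 - 17 - 42)/7)*(½) = ((⅐)*(-82))*(½) = -82/7*½ = -41/7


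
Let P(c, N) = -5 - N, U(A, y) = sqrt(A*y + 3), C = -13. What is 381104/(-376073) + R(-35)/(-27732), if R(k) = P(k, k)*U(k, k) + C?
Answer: -10563887179/10429256436 - 5*sqrt(307)/2311 ≈ -1.0508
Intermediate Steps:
U(A, y) = sqrt(3 + A*y)
R(k) = -13 + sqrt(3 + k**2)*(-5 - k) (R(k) = (-5 - k)*sqrt(3 + k*k) - 13 = (-5 - k)*sqrt(3 + k**2) - 13 = sqrt(3 + k**2)*(-5 - k) - 13 = -13 + sqrt(3 + k**2)*(-5 - k))
381104/(-376073) + R(-35)/(-27732) = 381104/(-376073) + (-13 - sqrt(3 + (-35)**2)*(5 - 35))/(-27732) = 381104*(-1/376073) + (-13 - 1*sqrt(3 + 1225)*(-30))*(-1/27732) = -381104/376073 + (-13 - 1*sqrt(1228)*(-30))*(-1/27732) = -381104/376073 + (-13 - 1*2*sqrt(307)*(-30))*(-1/27732) = -381104/376073 + (-13 + 60*sqrt(307))*(-1/27732) = -381104/376073 + (13/27732 - 5*sqrt(307)/2311) = -10563887179/10429256436 - 5*sqrt(307)/2311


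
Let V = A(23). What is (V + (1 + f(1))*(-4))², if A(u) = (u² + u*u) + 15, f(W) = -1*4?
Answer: 1177225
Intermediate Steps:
f(W) = -4
A(u) = 15 + 2*u² (A(u) = (u² + u²) + 15 = 2*u² + 15 = 15 + 2*u²)
V = 1073 (V = 15 + 2*23² = 15 + 2*529 = 15 + 1058 = 1073)
(V + (1 + f(1))*(-4))² = (1073 + (1 - 4)*(-4))² = (1073 - 3*(-4))² = (1073 + 12)² = 1085² = 1177225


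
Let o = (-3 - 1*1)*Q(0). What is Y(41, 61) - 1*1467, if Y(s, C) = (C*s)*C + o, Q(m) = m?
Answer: 151094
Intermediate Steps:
o = 0 (o = (-3 - 1*1)*0 = (-3 - 1)*0 = -4*0 = 0)
Y(s, C) = s*C² (Y(s, C) = (C*s)*C + 0 = s*C² + 0 = s*C²)
Y(41, 61) - 1*1467 = 41*61² - 1*1467 = 41*3721 - 1467 = 152561 - 1467 = 151094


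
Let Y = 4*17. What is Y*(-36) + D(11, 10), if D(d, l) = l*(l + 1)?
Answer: -2338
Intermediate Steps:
Y = 68
D(d, l) = l*(1 + l)
Y*(-36) + D(11, 10) = 68*(-36) + 10*(1 + 10) = -2448 + 10*11 = -2448 + 110 = -2338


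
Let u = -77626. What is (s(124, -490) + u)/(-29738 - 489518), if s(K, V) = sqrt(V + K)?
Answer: 38813/259628 - I*sqrt(366)/519256 ≈ 0.14949 - 3.6843e-5*I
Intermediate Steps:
s(K, V) = sqrt(K + V)
(s(124, -490) + u)/(-29738 - 489518) = (sqrt(124 - 490) - 77626)/(-29738 - 489518) = (sqrt(-366) - 77626)/(-519256) = (I*sqrt(366) - 77626)*(-1/519256) = (-77626 + I*sqrt(366))*(-1/519256) = 38813/259628 - I*sqrt(366)/519256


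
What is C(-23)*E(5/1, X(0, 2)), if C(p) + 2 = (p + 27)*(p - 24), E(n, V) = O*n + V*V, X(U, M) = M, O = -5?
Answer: 3990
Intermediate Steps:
E(n, V) = V² - 5*n (E(n, V) = -5*n + V*V = -5*n + V² = V² - 5*n)
C(p) = -2 + (-24 + p)*(27 + p) (C(p) = -2 + (p + 27)*(p - 24) = -2 + (27 + p)*(-24 + p) = -2 + (-24 + p)*(27 + p))
C(-23)*E(5/1, X(0, 2)) = (-650 + (-23)² + 3*(-23))*(2² - 25/1) = (-650 + 529 - 69)*(4 - 25) = -190*(4 - 5*5) = -190*(4 - 25) = -190*(-21) = 3990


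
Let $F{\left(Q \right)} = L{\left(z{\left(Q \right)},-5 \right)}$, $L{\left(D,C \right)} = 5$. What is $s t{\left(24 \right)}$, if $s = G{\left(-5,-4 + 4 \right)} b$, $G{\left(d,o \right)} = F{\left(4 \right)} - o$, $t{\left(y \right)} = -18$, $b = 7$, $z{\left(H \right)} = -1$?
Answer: $-630$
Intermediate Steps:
$F{\left(Q \right)} = 5$
$G{\left(d,o \right)} = 5 - o$
$s = 35$ ($s = \left(5 - \left(-4 + 4\right)\right) 7 = \left(5 - 0\right) 7 = \left(5 + 0\right) 7 = 5 \cdot 7 = 35$)
$s t{\left(24 \right)} = 35 \left(-18\right) = -630$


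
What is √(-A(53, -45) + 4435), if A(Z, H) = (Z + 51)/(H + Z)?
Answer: √4422 ≈ 66.498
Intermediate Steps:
A(Z, H) = (51 + Z)/(H + Z)
√(-A(53, -45) + 4435) = √(-(51 + 53)/(-45 + 53) + 4435) = √(-104/8 + 4435) = √(-1*13 + 4435) = √(-13 + 4435) = √4422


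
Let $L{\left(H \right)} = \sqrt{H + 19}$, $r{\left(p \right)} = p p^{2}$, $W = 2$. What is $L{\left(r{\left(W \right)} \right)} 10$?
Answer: $30 \sqrt{3} \approx 51.962$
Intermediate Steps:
$r{\left(p \right)} = p^{3}$
$L{\left(H \right)} = \sqrt{19 + H}$
$L{\left(r{\left(W \right)} \right)} 10 = \sqrt{19 + 2^{3}} \cdot 10 = \sqrt{19 + 8} \cdot 10 = \sqrt{27} \cdot 10 = 3 \sqrt{3} \cdot 10 = 30 \sqrt{3}$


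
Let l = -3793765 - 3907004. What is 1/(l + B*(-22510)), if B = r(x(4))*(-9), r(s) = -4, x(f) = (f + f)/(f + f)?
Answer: -1/8511129 ≈ -1.1749e-7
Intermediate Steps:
x(f) = 1 (x(f) = (2*f)/((2*f)) = (2*f)*(1/(2*f)) = 1)
l = -7700769
B = 36 (B = -4*(-9) = 36)
1/(l + B*(-22510)) = 1/(-7700769 + 36*(-22510)) = 1/(-7700769 - 810360) = 1/(-8511129) = -1/8511129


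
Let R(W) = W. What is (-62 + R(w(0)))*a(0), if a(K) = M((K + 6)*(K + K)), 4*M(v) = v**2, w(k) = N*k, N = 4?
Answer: 0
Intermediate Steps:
w(k) = 4*k
M(v) = v**2/4
a(K) = K**2*(6 + K)**2 (a(K) = ((K + 6)*(K + K))**2/4 = ((6 + K)*(2*K))**2/4 = (2*K*(6 + K))**2/4 = (4*K**2*(6 + K)**2)/4 = K**2*(6 + K)**2)
(-62 + R(w(0)))*a(0) = (-62 + 4*0)*(0**2*(6 + 0)**2) = (-62 + 0)*(0*6**2) = -0*36 = -62*0 = 0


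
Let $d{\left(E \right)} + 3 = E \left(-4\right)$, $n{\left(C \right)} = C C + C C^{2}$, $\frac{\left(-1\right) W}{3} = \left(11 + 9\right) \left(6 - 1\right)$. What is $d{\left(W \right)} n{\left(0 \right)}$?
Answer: $0$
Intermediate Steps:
$W = -300$ ($W = - 3 \left(11 + 9\right) \left(6 - 1\right) = - 3 \cdot 20 \cdot 5 = \left(-3\right) 100 = -300$)
$n{\left(C \right)} = C^{2} + C^{3}$
$d{\left(E \right)} = -3 - 4 E$ ($d{\left(E \right)} = -3 + E \left(-4\right) = -3 - 4 E$)
$d{\left(W \right)} n{\left(0 \right)} = \left(-3 - -1200\right) 0^{2} \left(1 + 0\right) = \left(-3 + 1200\right) 0 \cdot 1 = 1197 \cdot 0 = 0$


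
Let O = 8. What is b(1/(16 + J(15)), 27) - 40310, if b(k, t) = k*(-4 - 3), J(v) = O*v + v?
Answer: -6086817/151 ≈ -40310.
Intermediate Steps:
J(v) = 9*v (J(v) = 8*v + v = 9*v)
b(k, t) = -7*k (b(k, t) = k*(-7) = -7*k)
b(1/(16 + J(15)), 27) - 40310 = -7/(16 + 9*15) - 40310 = -7/(16 + 135) - 40310 = -7/151 - 40310 = -6086817/151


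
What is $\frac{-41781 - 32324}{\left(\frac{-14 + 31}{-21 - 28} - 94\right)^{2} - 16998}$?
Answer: $\frac{177926105}{19440069} \approx 9.1525$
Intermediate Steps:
$\frac{-41781 - 32324}{\left(\frac{-14 + 31}{-21 - 28} - 94\right)^{2} - 16998} = - \frac{74105}{\left(\frac{17}{-49} - 94\right)^{2} - 16998} = - \frac{74105}{\left(17 \left(- \frac{1}{49}\right) - 94\right)^{2} - 16998} = - \frac{74105}{\left(- \frac{17}{49} - 94\right)^{2} - 16998} = - \frac{74105}{\left(- \frac{4623}{49}\right)^{2} - 16998} = - \frac{74105}{\frac{21372129}{2401} - 16998} = - \frac{74105}{- \frac{19440069}{2401}} = \left(-74105\right) \left(- \frac{2401}{19440069}\right) = \frac{177926105}{19440069}$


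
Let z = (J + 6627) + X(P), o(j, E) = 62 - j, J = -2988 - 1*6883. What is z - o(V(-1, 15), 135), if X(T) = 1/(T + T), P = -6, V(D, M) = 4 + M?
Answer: -39445/12 ≈ -3287.1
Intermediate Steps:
J = -9871 (J = -2988 - 6883 = -9871)
X(T) = 1/(2*T)
z = -38929/12 (z = (-9871 + 6627) + (1/2)/(-6) = -3244 + (1/2)*(-1/6) = -3244 - 1/12 = -38929/12 ≈ -3244.1)
z - o(V(-1, 15), 135) = -38929/12 - (62 - (4 + 15)) = -38929/12 - (62 - 1*19) = -38929/12 - (62 - 19) = -38929/12 - 1*43 = -38929/12 - 43 = -39445/12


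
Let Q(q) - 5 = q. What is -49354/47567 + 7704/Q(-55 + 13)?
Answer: -368282266/1759979 ≈ -209.25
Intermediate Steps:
Q(q) = 5 + q
-49354/47567 + 7704/Q(-55 + 13) = -49354/47567 + 7704/(5 + (-55 + 13)) = -49354*1/47567 + 7704/(5 - 42) = -49354/47567 + 7704/(-37) = -49354/47567 + 7704*(-1/37) = -49354/47567 - 7704/37 = -368282266/1759979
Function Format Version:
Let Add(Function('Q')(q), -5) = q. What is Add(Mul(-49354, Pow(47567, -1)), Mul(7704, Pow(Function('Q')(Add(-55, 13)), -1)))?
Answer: Rational(-368282266, 1759979) ≈ -209.25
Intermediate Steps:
Function('Q')(q) = Add(5, q)
Add(Mul(-49354, Pow(47567, -1)), Mul(7704, Pow(Function('Q')(Add(-55, 13)), -1))) = Add(Mul(-49354, Pow(47567, -1)), Mul(7704, Pow(Add(5, Add(-55, 13)), -1))) = Add(Mul(-49354, Rational(1, 47567)), Mul(7704, Pow(Add(5, -42), -1))) = Add(Rational(-49354, 47567), Mul(7704, Pow(-37, -1))) = Add(Rational(-49354, 47567), Mul(7704, Rational(-1, 37))) = Add(Rational(-49354, 47567), Rational(-7704, 37)) = Rational(-368282266, 1759979)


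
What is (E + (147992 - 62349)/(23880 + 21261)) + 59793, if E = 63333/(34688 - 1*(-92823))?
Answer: 344180735770969/5755974051 ≈ 59795.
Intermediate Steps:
E = 63333/127511 (E = 63333/(34688 + 92823) = 63333/127511 ≈ 0.49669)
(E + (147992 - 62349)/(23880 + 21261)) + 59793 = (63333/127511 + (147992 - 62349)/(23880 + 21261)) + 59793 = (63333/127511 + 85643/45141) + 59793 = 13779339526/5755974051 + 59793 = 344180735770969/5755974051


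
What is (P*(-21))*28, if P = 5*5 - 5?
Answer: -11760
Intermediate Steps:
P = 20 (P = 25 - 5 = 20)
(P*(-21))*28 = (20*(-21))*28 = -420*28 = -11760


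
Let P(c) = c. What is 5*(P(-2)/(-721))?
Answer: 10/721 ≈ 0.013870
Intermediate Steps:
5*(P(-2)/(-721)) = 5*(-2/(-721)) = 5*(-2*(-1/721)) = 5*(2/721) = 10/721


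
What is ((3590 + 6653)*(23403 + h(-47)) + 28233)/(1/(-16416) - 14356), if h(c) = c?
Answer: -3927753572256/235668097 ≈ -16666.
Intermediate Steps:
((3590 + 6653)*(23403 + h(-47)) + 28233)/(1/(-16416) - 14356) = ((3590 + 6653)*(23403 - 47) + 28233)/(1/(-16416) - 14356) = (10243*23356 + 28233)/(-1/16416 - 14356) = (239235508 + 28233)/(-235668097/16416) = 239263741*(-16416/235668097) = -3927753572256/235668097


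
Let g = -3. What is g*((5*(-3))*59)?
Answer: 2655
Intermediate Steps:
g*((5*(-3))*59) = -3*5*(-3)*59 = -(-45)*59 = -3*(-885) = 2655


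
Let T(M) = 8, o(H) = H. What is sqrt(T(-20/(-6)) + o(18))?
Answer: sqrt(26) ≈ 5.0990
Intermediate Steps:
sqrt(T(-20/(-6)) + o(18)) = sqrt(8 + 18) = sqrt(26)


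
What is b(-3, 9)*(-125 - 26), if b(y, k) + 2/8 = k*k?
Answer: -48773/4 ≈ -12193.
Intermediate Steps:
b(y, k) = -1/4 + k**2 (b(y, k) = -1/4 + k*k = -1/4 + k**2)
b(-3, 9)*(-125 - 26) = (-1/4 + 9**2)*(-125 - 26) = (-1/4 + 81)*(-151) = (323/4)*(-151) = -48773/4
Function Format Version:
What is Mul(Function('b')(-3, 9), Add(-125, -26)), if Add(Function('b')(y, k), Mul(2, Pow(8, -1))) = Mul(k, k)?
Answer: Rational(-48773, 4) ≈ -12193.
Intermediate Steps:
Function('b')(y, k) = Add(Rational(-1, 4), Pow(k, 2)) (Function('b')(y, k) = Add(Rational(-1, 4), Mul(k, k)) = Add(Rational(-1, 4), Pow(k, 2)))
Mul(Function('b')(-3, 9), Add(-125, -26)) = Mul(Add(Rational(-1, 4), Pow(9, 2)), Add(-125, -26)) = Mul(Add(Rational(-1, 4), 81), -151) = Mul(Rational(323, 4), -151) = Rational(-48773, 4)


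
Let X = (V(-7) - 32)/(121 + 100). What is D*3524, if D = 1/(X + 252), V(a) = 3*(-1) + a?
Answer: 389402/27825 ≈ 13.995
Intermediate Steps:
V(a) = -3 + a
X = -42/221 (X = ((-3 - 7) - 32)/(121 + 100) = (-10 - 32)/221 = -42*1/221 = -42/221 ≈ -0.19005)
D = 221/55650 (D = 1/(-42/221 + 252) = 1/(55650/221) = 221/55650 ≈ 0.0039712)
D*3524 = (221/55650)*3524 = 389402/27825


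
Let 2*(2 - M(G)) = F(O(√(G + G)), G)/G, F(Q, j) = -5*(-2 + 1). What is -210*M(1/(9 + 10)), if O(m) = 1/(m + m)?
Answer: 9555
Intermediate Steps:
O(m) = 1/(2*m)
F(Q, j) = 5 (F(Q, j) = -5*(-1) = 5)
M(G) = 2 - 5/(2*G)
-210*M(1/(9 + 10)) = -210*(2 - 5/(2*(1/(9 + 10)))) = -210*(2 - 5/(2*(1/19))) = -210*(2 - 5/(2*1/19)) = -210*(2 - 5/2*19) = -210*(2 - 95/2) = -210*(-91/2) = 9555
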